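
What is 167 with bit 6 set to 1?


167 | (1 << 6) = 167 | 64 = 231

231


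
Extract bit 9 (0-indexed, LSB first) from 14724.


0b11100110000100, position 9 = 0

0


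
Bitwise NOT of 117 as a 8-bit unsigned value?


~0b1110101 = 0b10001010 = 138 (8-bit unsigned)

138


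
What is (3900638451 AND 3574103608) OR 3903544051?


Step 1: 3900638451 & 3574103608 = 3221750832
Step 2: 3221750832 | 3903544051 = 3903545075

3903545075


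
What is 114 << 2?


0b1110010 << 2 = 0b111001000 = 456

456


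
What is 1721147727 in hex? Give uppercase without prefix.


1721147727 = 6696A14F hex

6696A14F


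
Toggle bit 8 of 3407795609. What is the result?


3407795609 ^ (1 << 8) = 3407795609 ^ 256 = 3407795353

3407795353


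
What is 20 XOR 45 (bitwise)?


0b10100 ^ 0b101101 = 0b111001 = 57

57


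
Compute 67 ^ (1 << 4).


67 ^ (1 << 4) = 67 ^ 16 = 83

83


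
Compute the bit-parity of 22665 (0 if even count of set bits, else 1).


0b101100010001001 has 6 ones => parity 0

0


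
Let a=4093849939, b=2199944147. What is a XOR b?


4093849939 ^ 2199944147 = 1998801536

1998801536


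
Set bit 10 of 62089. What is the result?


62089 | (1 << 10) = 62089 | 1024 = 63113

63113


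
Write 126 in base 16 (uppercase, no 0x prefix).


126 = 7E hex

7E


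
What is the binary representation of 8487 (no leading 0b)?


8487 = 10000100100111 in binary

10000100100111


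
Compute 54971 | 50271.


0b1101011010111011 | 0b1100010001011111 = 0b1101011011111111 = 55039

55039


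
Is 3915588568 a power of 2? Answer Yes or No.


0b11101001011000110010001111011000. Multiple bits set => No

No


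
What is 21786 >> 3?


0b101010100011010 >> 3 = 0b101010100011 = 2723

2723


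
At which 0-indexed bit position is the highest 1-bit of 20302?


0b100111101001110. Highest set bit at position 14

14


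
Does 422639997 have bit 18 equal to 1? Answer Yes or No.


0b11001001100001111100101111101, bit 18 = 0. No

No


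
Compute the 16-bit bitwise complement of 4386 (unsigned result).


~0b1000100100010 = 0b1110111011011101 = 61149 (16-bit unsigned)

61149


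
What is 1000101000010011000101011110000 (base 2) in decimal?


1000101000010011000101011110000 in decimal = 1158253296

1158253296


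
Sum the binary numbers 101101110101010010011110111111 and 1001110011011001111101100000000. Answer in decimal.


101101110101010010011110111111 + 1001110011011001111101100000000 = 1111100010000100010001010111111 = 2084709055

2084709055


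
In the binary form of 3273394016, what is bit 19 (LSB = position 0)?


0b11000011000111000000011101100000, position 19 = 1

1


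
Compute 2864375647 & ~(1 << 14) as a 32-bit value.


2864375647 & ~(1 << 14) = 2864359263

2864359263


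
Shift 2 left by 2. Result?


0b10 << 2 = 0b1000 = 8

8


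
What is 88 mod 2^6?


88 & 63 = 24

24


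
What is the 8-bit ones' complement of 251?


251 ^ 255 = 4

4


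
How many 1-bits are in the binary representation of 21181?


0b101001010111101 has 9 set bits

9


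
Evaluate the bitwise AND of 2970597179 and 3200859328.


0b10110001000011111011011100111011 & 0b10111110110010010011110011000000 = 0b10110000000010010011010000000000 = 2953393152

2953393152


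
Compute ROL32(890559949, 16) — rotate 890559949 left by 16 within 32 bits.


Rotate 0b110101000101001101110111001101 left by 16 (32-bit) = 0b11011101110011010011010100010100 = 3721213204

3721213204


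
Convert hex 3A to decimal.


3A hex = 58 decimal

58


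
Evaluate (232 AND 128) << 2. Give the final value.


Step 1: 232 & 128 = 128
Step 2: 128 << 2 = 512

512


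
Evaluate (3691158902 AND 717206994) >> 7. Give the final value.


Step 1: 3691158902 & 717206994 = 134387026
Step 2: 134387026 >> 7 = 1049898

1049898


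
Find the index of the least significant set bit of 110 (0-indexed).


0b1101110. Lowest set bit at position 1

1


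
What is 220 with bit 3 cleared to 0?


220 & ~(1 << 3) = 212

212


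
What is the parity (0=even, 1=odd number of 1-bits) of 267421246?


0b1111111100001000011000111110 has 16 ones => parity 0

0


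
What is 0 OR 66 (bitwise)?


0b0 | 0b1000010 = 0b1000010 = 66

66


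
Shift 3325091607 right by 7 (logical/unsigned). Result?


0b11000110001100001101111100010111 >> 7 = 0b1100011000110000110111110 = 25977278

25977278


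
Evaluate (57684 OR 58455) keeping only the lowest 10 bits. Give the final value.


Step 1: 57684 | 58455 = 58711
Step 2: 58711 & 1023 = 343

343


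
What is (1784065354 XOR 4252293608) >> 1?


Step 1: 1784065354 ^ 4252293608 = 2535617698
Step 2: 2535617698 >> 1 = 1267808849

1267808849


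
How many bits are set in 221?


0b11011101 has 6 set bits

6


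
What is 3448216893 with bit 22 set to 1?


3448216893 | (1 << 22) = 3448216893 | 4194304 = 3452411197

3452411197


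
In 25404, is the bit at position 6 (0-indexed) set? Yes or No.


0b110001100111100, bit 6 = 0. No

No


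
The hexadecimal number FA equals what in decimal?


FA hex = 250 decimal

250


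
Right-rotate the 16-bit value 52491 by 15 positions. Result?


Rotate 0b1100110100001011 right by 15 (16-bit) = 0b1001101000010111 = 39447

39447


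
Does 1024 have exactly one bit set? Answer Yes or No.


0b10000000000. Only one bit set => Yes

Yes


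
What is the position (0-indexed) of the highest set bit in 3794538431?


0b11100010001011000000111110111111. Highest set bit at position 31

31


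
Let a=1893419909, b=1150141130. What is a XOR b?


1893419909 ^ 1150141130 = 878086479

878086479


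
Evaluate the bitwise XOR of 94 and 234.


0b1011110 ^ 0b11101010 = 0b10110100 = 180

180


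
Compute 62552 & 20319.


0b1111010001011000 & 0b100111101011111 = 0b100010001011000 = 17496

17496


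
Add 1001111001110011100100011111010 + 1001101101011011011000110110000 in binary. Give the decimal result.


1001111001110011100100011111010 + 1001101101011011011000110110000 = 10011100111001110111101010101010 = 2632415914

2632415914


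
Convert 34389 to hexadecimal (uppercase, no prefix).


34389 = 8655 hex

8655


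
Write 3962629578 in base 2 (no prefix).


3962629578 = 11101100001100001110110111001010 in binary

11101100001100001110110111001010


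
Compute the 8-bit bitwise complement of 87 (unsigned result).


~0b1010111 = 0b10101000 = 168 (8-bit unsigned)

168


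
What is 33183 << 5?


0b1000000110011111 << 5 = 0b100000011001111100000 = 1061856

1061856


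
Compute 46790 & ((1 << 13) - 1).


46790 & 8191 = 5830

5830


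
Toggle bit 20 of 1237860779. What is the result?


1237860779 ^ (1 << 20) = 1237860779 ^ 1048576 = 1238909355

1238909355


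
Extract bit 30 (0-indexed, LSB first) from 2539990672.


0b10010111011001010010111010010000, position 30 = 0

0


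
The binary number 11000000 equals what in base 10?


11000000 in decimal = 192

192


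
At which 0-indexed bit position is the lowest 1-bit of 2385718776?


0b10001110001100110010110111111000. Lowest set bit at position 3

3


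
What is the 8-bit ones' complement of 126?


126 ^ 255 = 129

129


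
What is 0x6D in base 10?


6D hex = 109 decimal

109


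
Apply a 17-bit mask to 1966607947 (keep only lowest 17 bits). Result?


1966607947 & 131071 = 3659

3659


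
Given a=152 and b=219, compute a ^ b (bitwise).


152 ^ 219 = 67

67


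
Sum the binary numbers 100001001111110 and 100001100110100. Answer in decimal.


100001001111110 + 100001100110100 = 1000010110110010 = 34226

34226


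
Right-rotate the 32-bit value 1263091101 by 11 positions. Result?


Rotate 0b1001011010010010011110110011101 right by 11 (32-bit) = 0b10110011101010010110100100100111 = 3014224167

3014224167


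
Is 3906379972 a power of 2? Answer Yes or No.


0b11101000110101101010000011000100. Multiple bits set => No

No


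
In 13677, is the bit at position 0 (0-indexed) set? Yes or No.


0b11010101101101, bit 0 = 1. Yes

Yes


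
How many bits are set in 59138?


0b1110011100000010 has 7 set bits

7


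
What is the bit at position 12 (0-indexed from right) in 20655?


0b101000010101111, position 12 = 1

1


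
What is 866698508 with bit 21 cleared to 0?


866698508 & ~(1 << 21) = 864601356

864601356


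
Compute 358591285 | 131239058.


0b10101010111111010101100110101 | 0b111110100101000110010010010 = 0b10111110111111010111110110111 = 400535479

400535479


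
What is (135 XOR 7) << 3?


Step 1: 135 ^ 7 = 128
Step 2: 128 << 3 = 1024

1024


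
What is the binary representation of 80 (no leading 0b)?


80 = 1010000 in binary

1010000


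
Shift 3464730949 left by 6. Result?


0b11001110100000111001100101000101 << 6 = 0b11001110100000111001100101000101000000 = 221742780736

221742780736


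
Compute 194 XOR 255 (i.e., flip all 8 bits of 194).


194 ^ 255 = 61

61


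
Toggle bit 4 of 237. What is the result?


237 ^ (1 << 4) = 237 ^ 16 = 253

253


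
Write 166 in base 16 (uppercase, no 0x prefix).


166 = A6 hex

A6


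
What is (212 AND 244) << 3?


Step 1: 212 & 244 = 212
Step 2: 212 << 3 = 1696

1696


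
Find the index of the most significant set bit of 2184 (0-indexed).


0b100010001000. Highest set bit at position 11

11


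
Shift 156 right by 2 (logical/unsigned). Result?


0b10011100 >> 2 = 0b100111 = 39

39


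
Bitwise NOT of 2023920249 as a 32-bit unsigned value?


~0b1111000101000101001001001111001 = 0b10000111010111010110110110000110 = 2271047046 (32-bit unsigned)

2271047046


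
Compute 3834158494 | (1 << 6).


3834158494 | (1 << 6) = 3834158494 | 64 = 3834158558

3834158558


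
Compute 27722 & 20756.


0b110110001001010 & 0b101000100010100 = 0b100000000000000 = 16384

16384


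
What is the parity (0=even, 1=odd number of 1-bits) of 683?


0b1010101011 has 6 ones => parity 0

0


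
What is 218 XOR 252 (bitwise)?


0b11011010 ^ 0b11111100 = 0b100110 = 38

38


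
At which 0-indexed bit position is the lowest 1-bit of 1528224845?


0b1011011000101101101110001001101. Lowest set bit at position 0

0


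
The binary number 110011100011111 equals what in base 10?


110011100011111 in decimal = 26399

26399


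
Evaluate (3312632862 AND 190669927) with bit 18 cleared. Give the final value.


Step 1: 3312632862 & 190669927 = 22037510
Step 2: 22037510 & ~(1 << 18) = 22037510

22037510


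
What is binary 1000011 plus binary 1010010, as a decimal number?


1000011 + 1010010 = 10010101 = 149

149


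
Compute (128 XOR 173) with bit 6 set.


Step 1: 128 ^ 173 = 45
Step 2: 45 | (1 << 6) = 45 | 64 = 109

109


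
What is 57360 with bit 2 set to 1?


57360 | (1 << 2) = 57360 | 4 = 57364

57364


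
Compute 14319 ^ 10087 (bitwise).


0b11011111101111 ^ 0b10011101100111 = 0b1000010001000 = 4232

4232


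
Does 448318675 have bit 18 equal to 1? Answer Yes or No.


0b11010101110001100110011010011, bit 18 = 0. No

No


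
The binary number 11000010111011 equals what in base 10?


11000010111011 in decimal = 12475

12475


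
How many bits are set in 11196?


0b10101110111100 has 9 set bits

9


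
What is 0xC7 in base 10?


C7 hex = 199 decimal

199


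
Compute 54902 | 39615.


0b1101011001110110 | 0b1001101010111111 = 0b1101111011111111 = 57087

57087


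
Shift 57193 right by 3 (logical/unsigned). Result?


0b1101111101101001 >> 3 = 0b1101111101101 = 7149

7149


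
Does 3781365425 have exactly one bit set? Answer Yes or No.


0b11100001011000110000111010110001. Multiple bits set => No

No


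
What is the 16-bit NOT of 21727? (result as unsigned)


~0b101010011011111 = 0b1010101100100000 = 43808 (16-bit unsigned)

43808


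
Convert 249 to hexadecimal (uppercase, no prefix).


249 = F9 hex

F9


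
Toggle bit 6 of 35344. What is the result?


35344 ^ (1 << 6) = 35344 ^ 64 = 35408

35408


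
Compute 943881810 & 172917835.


0b111000010000100111111001010010 & 0b1010010011101000010001001011 = 0b1000010000100000010001000010 = 138544194

138544194


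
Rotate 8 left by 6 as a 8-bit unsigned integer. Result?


Rotate 0b1000 left by 6 (8-bit) = 0b10 = 2

2


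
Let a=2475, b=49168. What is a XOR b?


2475 ^ 49168 = 51643

51643


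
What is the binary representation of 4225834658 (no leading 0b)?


4225834658 = 11111011111000010001111010100010 in binary

11111011111000010001111010100010


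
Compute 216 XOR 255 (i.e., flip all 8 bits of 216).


216 ^ 255 = 39

39


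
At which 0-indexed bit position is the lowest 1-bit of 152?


0b10011000. Lowest set bit at position 3

3


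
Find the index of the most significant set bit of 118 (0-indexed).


0b1110110. Highest set bit at position 6

6


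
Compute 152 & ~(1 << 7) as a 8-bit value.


152 & ~(1 << 7) = 24

24


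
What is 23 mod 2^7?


23 & 127 = 23

23


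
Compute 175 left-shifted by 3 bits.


0b10101111 << 3 = 0b10101111000 = 1400

1400


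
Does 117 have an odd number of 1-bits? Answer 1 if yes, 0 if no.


0b1110101 has 5 ones => parity 1

1


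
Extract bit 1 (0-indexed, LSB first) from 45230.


0b1011000010101110, position 1 = 1

1


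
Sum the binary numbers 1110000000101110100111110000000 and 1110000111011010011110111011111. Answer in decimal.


1110000000101110100111110000000 + 1110000111011010011110111011111 = 11100001000001001000110101011111 = 3775171935

3775171935


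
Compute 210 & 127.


0b11010010 & 0b1111111 = 0b1010010 = 82

82


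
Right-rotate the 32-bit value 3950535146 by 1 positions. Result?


Rotate 0b11101011011110000110000111101010 right by 1 (32-bit) = 0b1110101101111000011000011110101 = 1975267573

1975267573


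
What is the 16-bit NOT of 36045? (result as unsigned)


~0b1000110011001101 = 0b111001100110010 = 29490 (16-bit unsigned)

29490


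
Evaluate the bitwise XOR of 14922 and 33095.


0b11101001001010 ^ 0b1000000101000111 = 0b1011101100001101 = 47885

47885


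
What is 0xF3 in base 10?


F3 hex = 243 decimal

243


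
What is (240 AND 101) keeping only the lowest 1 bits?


Step 1: 240 & 101 = 96
Step 2: 96 & 1 = 0

0


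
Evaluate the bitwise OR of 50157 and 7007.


0b1100001111101101 | 0b1101101011111 = 0b1101101111111111 = 56319

56319


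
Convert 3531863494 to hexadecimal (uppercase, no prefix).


3531863494 = D283F5C6 hex

D283F5C6


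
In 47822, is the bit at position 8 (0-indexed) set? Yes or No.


0b1011101011001110, bit 8 = 0. No

No


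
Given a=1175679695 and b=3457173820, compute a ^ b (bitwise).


1175679695 ^ 3457173820 = 2281913331

2281913331


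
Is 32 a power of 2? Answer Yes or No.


0b100000. Only one bit set => Yes

Yes


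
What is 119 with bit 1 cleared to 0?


119 & ~(1 << 1) = 117

117


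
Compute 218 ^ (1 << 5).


218 ^ (1 << 5) = 218 ^ 32 = 250

250


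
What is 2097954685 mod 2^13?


2097954685 & 8191 = 8061

8061


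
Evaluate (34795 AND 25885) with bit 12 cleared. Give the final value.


Step 1: 34795 & 25885 = 1289
Step 2: 1289 & ~(1 << 12) = 1289

1289


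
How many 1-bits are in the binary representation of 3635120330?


0b11011000101010111000100011001010 has 15 set bits

15


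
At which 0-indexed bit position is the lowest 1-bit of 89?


0b1011001. Lowest set bit at position 0

0


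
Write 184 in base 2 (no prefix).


184 = 10111000 in binary

10111000


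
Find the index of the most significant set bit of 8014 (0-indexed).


0b1111101001110. Highest set bit at position 12

12


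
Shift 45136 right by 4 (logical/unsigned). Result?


0b1011000001010000 >> 4 = 0b101100000101 = 2821

2821


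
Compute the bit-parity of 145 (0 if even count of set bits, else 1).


0b10010001 has 3 ones => parity 1

1


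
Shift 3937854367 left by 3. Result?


0b11101010101101101110001110011111 << 3 = 0b11101010101101101110001110011111000 = 31502834936

31502834936


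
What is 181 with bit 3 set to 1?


181 | (1 << 3) = 181 | 8 = 189

189


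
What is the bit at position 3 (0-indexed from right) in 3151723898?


0b10111011110110110111110101111010, position 3 = 1

1


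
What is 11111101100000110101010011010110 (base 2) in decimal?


11111101100000110101010011010110 in decimal = 4253242582

4253242582


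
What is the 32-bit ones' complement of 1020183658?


1020183658 ^ 4294967295 = 3274783637

3274783637


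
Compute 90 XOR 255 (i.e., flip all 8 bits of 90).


90 ^ 255 = 165

165


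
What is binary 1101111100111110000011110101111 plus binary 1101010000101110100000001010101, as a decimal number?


1101111100111110000011110101111 + 1101010000101110100000001010101 = 11011001101101100100100000000100 = 3652601860

3652601860


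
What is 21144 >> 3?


0b101001010011000 >> 3 = 0b101001010011 = 2643

2643


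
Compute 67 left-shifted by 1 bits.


0b1000011 << 1 = 0b10000110 = 134

134


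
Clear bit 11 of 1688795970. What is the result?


1688795970 & ~(1 << 11) = 1688793922

1688793922


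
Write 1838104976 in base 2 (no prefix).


1838104976 = 1101101100011110100000110010000 in binary

1101101100011110100000110010000


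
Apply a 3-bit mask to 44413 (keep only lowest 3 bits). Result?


44413 & 7 = 5

5


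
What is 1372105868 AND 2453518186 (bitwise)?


0b1010001110010001010110010001100 & 0b10010010001111011011011101101010 = 0b10000000010001010010000001000 = 269001736

269001736


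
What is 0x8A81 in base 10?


8A81 hex = 35457 decimal

35457


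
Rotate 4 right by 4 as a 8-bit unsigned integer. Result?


Rotate 0b100 right by 4 (8-bit) = 0b1000000 = 64

64


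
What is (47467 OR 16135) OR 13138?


Step 1: 47467 | 16135 = 49007
Step 2: 49007 | 13138 = 49023

49023


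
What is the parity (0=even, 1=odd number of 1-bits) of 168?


0b10101000 has 3 ones => parity 1

1


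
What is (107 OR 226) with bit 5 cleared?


Step 1: 107 | 226 = 235
Step 2: 235 & ~(1 << 5) = 203

203


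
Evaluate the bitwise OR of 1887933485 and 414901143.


0b1110000100001111001010000101101 | 0b11000101110101110001110010111 = 0b1111000101111111111011110111111 = 2025846719

2025846719


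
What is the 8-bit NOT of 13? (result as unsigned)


~0b1101 = 0b11110010 = 242 (8-bit unsigned)

242


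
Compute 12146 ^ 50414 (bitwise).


0b10111101110010 ^ 0b1100010011101110 = 0b1110101110011100 = 60316

60316


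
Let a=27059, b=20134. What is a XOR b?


27059 ^ 20134 = 10005

10005


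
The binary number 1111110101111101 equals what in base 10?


1111110101111101 in decimal = 64893

64893


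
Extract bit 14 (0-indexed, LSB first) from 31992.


0b111110011111000, position 14 = 1

1


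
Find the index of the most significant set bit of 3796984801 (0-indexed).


0b11100010010100010110001111100001. Highest set bit at position 31

31


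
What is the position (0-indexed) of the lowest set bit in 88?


0b1011000. Lowest set bit at position 3

3


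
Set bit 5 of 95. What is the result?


95 | (1 << 5) = 95 | 32 = 127

127


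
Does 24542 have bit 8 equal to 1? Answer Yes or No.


0b101111111011110, bit 8 = 1. Yes

Yes


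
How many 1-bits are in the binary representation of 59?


0b111011 has 5 set bits

5


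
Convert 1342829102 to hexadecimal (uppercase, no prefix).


1342829102 = 5009F22E hex

5009F22E


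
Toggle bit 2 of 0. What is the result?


0 ^ (1 << 2) = 0 ^ 4 = 4

4


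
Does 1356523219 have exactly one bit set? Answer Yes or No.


0b1010000110110101110011011010011. Multiple bits set => No

No


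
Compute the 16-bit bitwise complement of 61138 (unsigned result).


~0b1110111011010010 = 0b1000100101101 = 4397 (16-bit unsigned)

4397


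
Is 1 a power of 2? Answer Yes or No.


0b1. Only one bit set => Yes

Yes


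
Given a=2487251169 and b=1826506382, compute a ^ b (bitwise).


2487251169 ^ 1826506382 = 4171118191

4171118191


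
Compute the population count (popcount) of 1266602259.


0b1001011011111101101000100010011 has 17 set bits

17


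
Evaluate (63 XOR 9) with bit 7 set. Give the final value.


Step 1: 63 ^ 9 = 54
Step 2: 54 | (1 << 7) = 54 | 128 = 182

182


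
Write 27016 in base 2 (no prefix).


27016 = 110100110001000 in binary

110100110001000


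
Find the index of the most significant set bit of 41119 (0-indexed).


0b1010000010011111. Highest set bit at position 15

15


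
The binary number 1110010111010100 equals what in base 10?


1110010111010100 in decimal = 58836

58836


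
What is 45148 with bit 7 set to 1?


45148 | (1 << 7) = 45148 | 128 = 45276

45276


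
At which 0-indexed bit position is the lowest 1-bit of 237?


0b11101101. Lowest set bit at position 0

0


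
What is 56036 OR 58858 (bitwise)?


0b1101101011100100 | 0b1110010111101010 = 0b1111111111101110 = 65518

65518


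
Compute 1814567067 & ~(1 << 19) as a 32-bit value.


1814567067 & ~(1 << 19) = 1814042779

1814042779


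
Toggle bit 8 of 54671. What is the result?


54671 ^ (1 << 8) = 54671 ^ 256 = 54415

54415


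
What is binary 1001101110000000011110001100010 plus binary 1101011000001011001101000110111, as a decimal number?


1001101110000000011110001100010 + 1101011000001011001101000110111 = 10111000110001011101011010011001 = 3099973273

3099973273


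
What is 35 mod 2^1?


35 & 1 = 1

1


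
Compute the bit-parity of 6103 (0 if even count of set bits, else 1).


0b1011111010111 has 10 ones => parity 0

0


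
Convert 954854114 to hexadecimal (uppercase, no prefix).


954854114 = 38E9EAE2 hex

38E9EAE2


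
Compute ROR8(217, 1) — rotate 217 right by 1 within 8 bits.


Rotate 0b11011001 right by 1 (8-bit) = 0b11101100 = 236

236


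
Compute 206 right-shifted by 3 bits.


0b11001110 >> 3 = 0b11001 = 25

25


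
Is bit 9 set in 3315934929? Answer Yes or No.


0b11000101101001010010011011010001, bit 9 = 1. Yes

Yes


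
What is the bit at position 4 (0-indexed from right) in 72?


0b1001000, position 4 = 0

0


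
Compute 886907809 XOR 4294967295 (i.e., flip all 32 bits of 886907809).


886907809 ^ 4294967295 = 3408059486

3408059486


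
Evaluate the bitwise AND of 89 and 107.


0b1011001 & 0b1101011 = 0b1001001 = 73

73


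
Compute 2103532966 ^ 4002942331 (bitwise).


0b1111101011000010101110110100110 ^ 0b11101110100110000000110101111011 = 0b10010011111110010101000011011101 = 2482589917

2482589917


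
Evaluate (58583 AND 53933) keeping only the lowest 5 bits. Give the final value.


Step 1: 58583 & 53933 = 49285
Step 2: 49285 & 31 = 5

5


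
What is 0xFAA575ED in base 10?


FAA575ED hex = 4205147629 decimal

4205147629


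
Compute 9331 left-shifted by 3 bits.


0b10010001110011 << 3 = 0b10010001110011000 = 74648

74648


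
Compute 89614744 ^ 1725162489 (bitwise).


0b101010101110110100110011000 ^ 0b1100110110100111110001111111001 = 0b1100011100001001000101001100001 = 1669630561

1669630561


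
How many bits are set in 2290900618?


0b10001000100011000101111010001010 has 13 set bits

13


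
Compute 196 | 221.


0b11000100 | 0b11011101 = 0b11011101 = 221

221


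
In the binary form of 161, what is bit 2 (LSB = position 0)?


0b10100001, position 2 = 0

0


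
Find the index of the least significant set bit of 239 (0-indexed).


0b11101111. Lowest set bit at position 0

0


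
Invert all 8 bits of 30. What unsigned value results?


30 ^ 255 = 225

225


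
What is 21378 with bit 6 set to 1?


21378 | (1 << 6) = 21378 | 64 = 21442

21442


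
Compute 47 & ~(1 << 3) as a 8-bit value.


47 & ~(1 << 3) = 39

39


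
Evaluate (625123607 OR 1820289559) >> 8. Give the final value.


Step 1: 625123607 | 1820289559 = 1837099799
Step 2: 1837099799 >> 8 = 7176171

7176171


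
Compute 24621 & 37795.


0b110000000101101 & 0b1001001110100011 = 0b100001 = 33

33


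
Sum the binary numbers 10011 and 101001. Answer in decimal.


10011 + 101001 = 111100 = 60

60


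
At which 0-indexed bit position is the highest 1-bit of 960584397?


0b111001010000010101101011001101. Highest set bit at position 29

29


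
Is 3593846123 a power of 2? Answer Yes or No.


0b11010110001101011011110101101011. Multiple bits set => No

No


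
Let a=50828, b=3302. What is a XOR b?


50828 ^ 3302 = 51818

51818


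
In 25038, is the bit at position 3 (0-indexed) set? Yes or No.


0b110000111001110, bit 3 = 1. Yes

Yes


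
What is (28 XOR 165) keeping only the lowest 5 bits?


Step 1: 28 ^ 165 = 185
Step 2: 185 & 31 = 25

25


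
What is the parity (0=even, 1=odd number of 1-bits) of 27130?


0b110100111111010 has 10 ones => parity 0

0


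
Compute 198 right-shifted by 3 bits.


0b11000110 >> 3 = 0b11000 = 24

24


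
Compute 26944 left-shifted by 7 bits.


0b110100101000000 << 7 = 0b1101001010000000000000 = 3448832

3448832


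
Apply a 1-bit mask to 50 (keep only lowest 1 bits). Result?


50 & 1 = 0

0


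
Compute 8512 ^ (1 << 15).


8512 ^ (1 << 15) = 8512 ^ 32768 = 41280

41280


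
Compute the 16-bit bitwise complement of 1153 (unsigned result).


~0b10010000001 = 0b1111101101111110 = 64382 (16-bit unsigned)

64382


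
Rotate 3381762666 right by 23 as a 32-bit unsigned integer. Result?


Rotate 0b11001001100100011001101001101010 right by 23 (32-bit) = 0b100011001101001101010110010011 = 590665107

590665107


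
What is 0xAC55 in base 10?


AC55 hex = 44117 decimal

44117


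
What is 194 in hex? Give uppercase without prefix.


194 = C2 hex

C2


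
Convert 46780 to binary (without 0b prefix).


46780 = 1011011010111100 in binary

1011011010111100


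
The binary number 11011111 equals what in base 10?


11011111 in decimal = 223

223


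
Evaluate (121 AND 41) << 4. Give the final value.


Step 1: 121 & 41 = 41
Step 2: 41 << 4 = 656

656


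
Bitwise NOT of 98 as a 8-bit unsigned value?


~0b1100010 = 0b10011101 = 157 (8-bit unsigned)

157


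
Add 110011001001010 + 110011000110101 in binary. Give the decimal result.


110011001001010 + 110011000110101 = 1100110001111111 = 52351

52351


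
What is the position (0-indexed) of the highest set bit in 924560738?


0b110111000110111010110101100010. Highest set bit at position 29

29


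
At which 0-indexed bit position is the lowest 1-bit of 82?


0b1010010. Lowest set bit at position 1

1


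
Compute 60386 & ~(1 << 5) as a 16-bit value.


60386 & ~(1 << 5) = 60354

60354


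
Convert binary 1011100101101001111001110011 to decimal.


1011100101101001111001110011 in decimal = 194420339

194420339


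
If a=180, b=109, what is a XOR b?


180 ^ 109 = 217

217


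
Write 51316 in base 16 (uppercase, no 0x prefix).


51316 = C874 hex

C874


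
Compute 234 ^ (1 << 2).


234 ^ (1 << 2) = 234 ^ 4 = 238

238


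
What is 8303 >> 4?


0b10000001101111 >> 4 = 0b1000000110 = 518

518


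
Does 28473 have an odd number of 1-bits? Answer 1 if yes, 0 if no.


0b110111100111001 has 10 ones => parity 0

0


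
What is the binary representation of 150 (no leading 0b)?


150 = 10010110 in binary

10010110


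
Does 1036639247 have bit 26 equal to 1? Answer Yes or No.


0b111101110010011101110000001111, bit 26 = 1. Yes

Yes


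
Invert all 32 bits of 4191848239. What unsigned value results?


4191848239 ^ 4294967295 = 103119056

103119056


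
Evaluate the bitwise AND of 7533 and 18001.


0b1110101101101 & 0b100011001010001 = 0b10001000001 = 1089

1089


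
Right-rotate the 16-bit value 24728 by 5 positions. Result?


Rotate 0b110000010011000 right by 5 (16-bit) = 0b1100001100000100 = 49924

49924


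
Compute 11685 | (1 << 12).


11685 | (1 << 12) = 11685 | 4096 = 15781

15781


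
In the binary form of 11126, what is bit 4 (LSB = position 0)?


0b10101101110110, position 4 = 1

1


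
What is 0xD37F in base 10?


D37F hex = 54143 decimal

54143


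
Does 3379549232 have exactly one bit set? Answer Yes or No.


0b11001001011011111101010000110000. Multiple bits set => No

No


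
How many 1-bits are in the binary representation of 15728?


0b11110101110000 has 8 set bits

8


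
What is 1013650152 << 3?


0b111100011010110001001011101000 << 3 = 0b111100011010110001001011101000000 = 8109201216

8109201216


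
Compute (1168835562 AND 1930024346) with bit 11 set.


Step 1: 1168835562 & 1930024346 = 1091109258
Step 2: 1091109258 | (1 << 11) = 1091109258 | 2048 = 1091111306

1091111306


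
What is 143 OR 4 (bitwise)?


0b10001111 | 0b100 = 0b10001111 = 143

143


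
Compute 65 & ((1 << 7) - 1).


65 & 127 = 65

65


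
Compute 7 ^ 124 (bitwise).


0b111 ^ 0b1111100 = 0b1111011 = 123

123


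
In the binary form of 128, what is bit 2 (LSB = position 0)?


0b10000000, position 2 = 0

0


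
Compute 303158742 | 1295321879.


0b10010000100011101010111010110 | 0b1001101001101010000101100010111 = 0b1011111001101011101111111010111 = 1597366231

1597366231


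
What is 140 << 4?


0b10001100 << 4 = 0b100011000000 = 2240

2240


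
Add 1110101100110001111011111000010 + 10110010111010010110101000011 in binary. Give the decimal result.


1110101100110001111011111000010 + 10110010111010010110101000011 = 10001011111101100010010100000101 = 2348164357

2348164357


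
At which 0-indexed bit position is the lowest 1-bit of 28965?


0b111000100100101. Lowest set bit at position 0

0


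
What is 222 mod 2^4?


222 & 15 = 14

14


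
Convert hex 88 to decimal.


88 hex = 136 decimal

136


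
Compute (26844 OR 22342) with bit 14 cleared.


Step 1: 26844 | 22342 = 32734
Step 2: 32734 & ~(1 << 14) = 16350

16350


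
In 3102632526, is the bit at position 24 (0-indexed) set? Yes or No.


0b10111000111011100110101001001110, bit 24 = 0. No

No


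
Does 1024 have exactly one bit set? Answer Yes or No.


0b10000000000. Only one bit set => Yes

Yes


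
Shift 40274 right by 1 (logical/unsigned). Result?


0b1001110101010010 >> 1 = 0b100111010101001 = 20137

20137


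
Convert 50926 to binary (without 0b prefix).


50926 = 1100011011101110 in binary

1100011011101110


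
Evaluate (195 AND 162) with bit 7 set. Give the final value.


Step 1: 195 & 162 = 130
Step 2: 130 | (1 << 7) = 130 | 128 = 130

130


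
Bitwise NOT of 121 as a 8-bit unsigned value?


~0b1111001 = 0b10000110 = 134 (8-bit unsigned)

134


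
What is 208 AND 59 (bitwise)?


0b11010000 & 0b111011 = 0b10000 = 16

16


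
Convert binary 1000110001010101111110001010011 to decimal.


1000110001010101111110001010011 in decimal = 1177222227

1177222227


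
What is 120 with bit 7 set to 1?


120 | (1 << 7) = 120 | 128 = 248

248


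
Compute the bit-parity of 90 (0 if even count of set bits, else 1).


0b1011010 has 4 ones => parity 0

0


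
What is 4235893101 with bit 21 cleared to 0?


4235893101 & ~(1 << 21) = 4233795949

4233795949


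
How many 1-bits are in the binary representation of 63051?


0b1111011001001011 has 10 set bits

10


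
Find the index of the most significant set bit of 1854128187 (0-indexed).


0b1101110100000111100000000111011. Highest set bit at position 30

30


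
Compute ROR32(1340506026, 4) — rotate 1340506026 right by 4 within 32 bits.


Rotate 0b1001111111001100111111110101010 right by 4 (32-bit) = 0b10100100111111100110011111111010 = 2768136186

2768136186


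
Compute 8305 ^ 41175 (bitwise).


0b10000001110001 ^ 0b1010000011010111 = 0b1000000010100110 = 32934

32934


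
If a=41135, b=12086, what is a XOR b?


41135 ^ 12086 = 36761

36761


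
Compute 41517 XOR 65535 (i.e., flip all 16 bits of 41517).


41517 ^ 65535 = 24018

24018


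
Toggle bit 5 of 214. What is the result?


214 ^ (1 << 5) = 214 ^ 32 = 246

246


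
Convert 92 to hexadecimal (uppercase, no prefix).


92 = 5C hex

5C


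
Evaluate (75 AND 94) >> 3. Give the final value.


Step 1: 75 & 94 = 74
Step 2: 74 >> 3 = 9

9


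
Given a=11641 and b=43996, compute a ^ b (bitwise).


11641 ^ 43996 = 34469

34469


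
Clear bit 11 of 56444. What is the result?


56444 & ~(1 << 11) = 54396

54396


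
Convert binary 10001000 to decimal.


10001000 in decimal = 136

136


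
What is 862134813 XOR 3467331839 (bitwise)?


0b110011011000110010001000011101 ^ 0b11001110101010110100100011111111 = 0b11111101110010000110101011100010 = 4257770210

4257770210


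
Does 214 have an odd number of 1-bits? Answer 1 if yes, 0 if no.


0b11010110 has 5 ones => parity 1

1


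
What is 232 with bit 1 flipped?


232 ^ (1 << 1) = 232 ^ 2 = 234

234


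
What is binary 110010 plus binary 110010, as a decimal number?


110010 + 110010 = 1100100 = 100

100


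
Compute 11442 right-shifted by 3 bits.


0b10110010110010 >> 3 = 0b10110010110 = 1430

1430


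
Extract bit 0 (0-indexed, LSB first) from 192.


0b11000000, position 0 = 0

0


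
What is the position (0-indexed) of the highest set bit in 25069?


0b110000111101101. Highest set bit at position 14

14


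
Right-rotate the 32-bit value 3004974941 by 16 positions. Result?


Rotate 0b10110011000111000100011101011101 right by 16 (32-bit) = 0b1000111010111011011001100011100 = 1197323036

1197323036


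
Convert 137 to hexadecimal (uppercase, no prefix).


137 = 89 hex

89


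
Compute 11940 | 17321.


0b10111010100100 | 0b100001110101001 = 0b110111110101101 = 28589

28589


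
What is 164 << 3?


0b10100100 << 3 = 0b10100100000 = 1312

1312


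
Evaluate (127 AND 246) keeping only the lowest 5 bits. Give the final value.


Step 1: 127 & 246 = 118
Step 2: 118 & 31 = 22

22


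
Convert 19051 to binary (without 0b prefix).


19051 = 100101001101011 in binary

100101001101011


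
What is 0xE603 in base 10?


E603 hex = 58883 decimal

58883


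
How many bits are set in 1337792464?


0b1001111101111010001011111010000 has 18 set bits

18


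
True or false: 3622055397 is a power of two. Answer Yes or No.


0b11010111111001000010110111100101. Multiple bits set => No

No


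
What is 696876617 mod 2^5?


696876617 & 31 = 9

9


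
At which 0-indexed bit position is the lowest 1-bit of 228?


0b11100100. Lowest set bit at position 2

2


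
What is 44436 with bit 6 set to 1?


44436 | (1 << 6) = 44436 | 64 = 44500

44500


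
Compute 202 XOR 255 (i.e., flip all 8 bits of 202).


202 ^ 255 = 53

53


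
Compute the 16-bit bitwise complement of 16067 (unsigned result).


~0b11111011000011 = 0b1100000100111100 = 49468 (16-bit unsigned)

49468


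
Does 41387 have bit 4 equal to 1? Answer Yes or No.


0b1010000110101011, bit 4 = 0. No

No


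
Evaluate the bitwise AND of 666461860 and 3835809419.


0b100111101110010110011010100100 & 0b11100100101000011100111010001011 = 0b100100101000010100011010000000 = 614549120

614549120


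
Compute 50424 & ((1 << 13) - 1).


50424 & 8191 = 1272

1272


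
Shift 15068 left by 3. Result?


0b11101011011100 << 3 = 0b11101011011100000 = 120544

120544


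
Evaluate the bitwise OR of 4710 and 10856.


0b1001001100110 | 0b10101001101000 = 0b11101001101110 = 14958

14958


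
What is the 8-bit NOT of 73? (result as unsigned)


~0b1001001 = 0b10110110 = 182 (8-bit unsigned)

182


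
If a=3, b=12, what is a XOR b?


3 ^ 12 = 15

15


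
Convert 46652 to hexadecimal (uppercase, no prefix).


46652 = B63C hex

B63C


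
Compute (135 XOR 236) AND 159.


Step 1: 135 ^ 236 = 107
Step 2: 107 & 159 = 11

11


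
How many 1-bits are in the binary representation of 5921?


0b1011100100001 has 6 set bits

6


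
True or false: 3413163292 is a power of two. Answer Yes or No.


0b11001011011100001011110100011100. Multiple bits set => No

No


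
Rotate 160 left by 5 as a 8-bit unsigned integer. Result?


Rotate 0b10100000 left by 5 (8-bit) = 0b10100 = 20

20


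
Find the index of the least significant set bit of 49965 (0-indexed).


0b1100001100101101. Lowest set bit at position 0

0


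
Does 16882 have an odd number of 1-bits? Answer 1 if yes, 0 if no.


0b100000111110010 has 7 ones => parity 1

1


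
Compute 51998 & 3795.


0b1100101100011110 & 0b111011010011 = 0b101000010010 = 2578

2578


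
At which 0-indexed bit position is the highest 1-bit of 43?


0b101011. Highest set bit at position 5

5


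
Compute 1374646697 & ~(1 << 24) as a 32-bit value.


1374646697 & ~(1 << 24) = 1357869481

1357869481


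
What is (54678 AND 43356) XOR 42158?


Step 1: 54678 & 43356 = 33044
Step 2: 33044 ^ 42158 = 9658

9658


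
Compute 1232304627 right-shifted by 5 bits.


0b1001001011100110111100111110011 >> 5 = 0b10010010111001101111001111 = 38509519

38509519


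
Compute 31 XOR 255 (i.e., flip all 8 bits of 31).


31 ^ 255 = 224

224


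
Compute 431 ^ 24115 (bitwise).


0b110101111 ^ 0b101111000110011 = 0b101111110011100 = 24476

24476


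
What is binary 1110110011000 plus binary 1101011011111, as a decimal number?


1110110011000 + 1101011011111 = 11100001110111 = 14455

14455


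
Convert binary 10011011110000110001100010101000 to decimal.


10011011110000110001100010101000 in decimal = 2613254312

2613254312


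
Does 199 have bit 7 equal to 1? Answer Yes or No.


0b11000111, bit 7 = 1. Yes

Yes


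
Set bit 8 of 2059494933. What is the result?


2059494933 | (1 << 8) = 2059494933 | 256 = 2059495189

2059495189


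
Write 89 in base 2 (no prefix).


89 = 1011001 in binary

1011001


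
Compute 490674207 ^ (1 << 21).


490674207 ^ (1 << 21) = 490674207 ^ 2097152 = 488577055

488577055


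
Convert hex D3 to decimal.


D3 hex = 211 decimal

211


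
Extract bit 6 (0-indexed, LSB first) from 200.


0b11001000, position 6 = 1

1


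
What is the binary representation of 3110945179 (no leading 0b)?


3110945179 = 10111001011011010100000110011011 in binary

10111001011011010100000110011011


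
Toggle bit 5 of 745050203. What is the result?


745050203 ^ (1 << 5) = 745050203 ^ 32 = 745050235

745050235


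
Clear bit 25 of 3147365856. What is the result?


3147365856 & ~(1 << 25) = 3113811424

3113811424


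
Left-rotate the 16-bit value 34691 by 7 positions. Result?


Rotate 0b1000011110000011 left by 7 (16-bit) = 0b1100000111000011 = 49603

49603
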